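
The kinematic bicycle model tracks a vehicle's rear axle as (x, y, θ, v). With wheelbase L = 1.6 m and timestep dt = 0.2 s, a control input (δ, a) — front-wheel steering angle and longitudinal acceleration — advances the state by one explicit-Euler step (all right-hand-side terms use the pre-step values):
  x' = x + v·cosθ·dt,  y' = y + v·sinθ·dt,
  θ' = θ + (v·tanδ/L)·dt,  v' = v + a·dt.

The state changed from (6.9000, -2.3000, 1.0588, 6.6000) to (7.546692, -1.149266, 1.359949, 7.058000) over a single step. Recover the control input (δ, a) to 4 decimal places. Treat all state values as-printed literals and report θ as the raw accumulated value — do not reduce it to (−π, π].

δ = 0.3500, a = 2.2900

a = (v'−v)/dt = (0.458000)/0.2 = 2.2900
Δθ = θ'−θ = 0.301149;  (v·dt/L) = 6.6000·0.2/1.6 = 0.825000
tan δ = Δθ·L/(v·dt) = 0.365029  →  δ = 0.3500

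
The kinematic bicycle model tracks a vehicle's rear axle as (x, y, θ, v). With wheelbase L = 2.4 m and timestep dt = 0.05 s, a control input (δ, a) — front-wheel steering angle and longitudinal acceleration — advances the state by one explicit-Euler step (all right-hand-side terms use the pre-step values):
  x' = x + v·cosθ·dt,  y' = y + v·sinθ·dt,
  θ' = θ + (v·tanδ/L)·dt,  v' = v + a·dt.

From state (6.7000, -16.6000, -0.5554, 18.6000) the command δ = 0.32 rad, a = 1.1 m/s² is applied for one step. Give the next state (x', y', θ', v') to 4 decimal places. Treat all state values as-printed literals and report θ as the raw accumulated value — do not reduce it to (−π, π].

x' = 6.7000 + 18.6000·cos(-0.5554)·0.05 = 7.4902
y' = -16.6000 + 18.6000·sin(-0.5554)·0.05 = -17.0904
θ' = -0.5554 + (18.6000/2.4)·tan(0.32)·0.05 = -0.4270
v' = 18.6000 + 1.1000·0.05 = 18.6550

(7.4902, -17.0904, -0.4270, 18.6550)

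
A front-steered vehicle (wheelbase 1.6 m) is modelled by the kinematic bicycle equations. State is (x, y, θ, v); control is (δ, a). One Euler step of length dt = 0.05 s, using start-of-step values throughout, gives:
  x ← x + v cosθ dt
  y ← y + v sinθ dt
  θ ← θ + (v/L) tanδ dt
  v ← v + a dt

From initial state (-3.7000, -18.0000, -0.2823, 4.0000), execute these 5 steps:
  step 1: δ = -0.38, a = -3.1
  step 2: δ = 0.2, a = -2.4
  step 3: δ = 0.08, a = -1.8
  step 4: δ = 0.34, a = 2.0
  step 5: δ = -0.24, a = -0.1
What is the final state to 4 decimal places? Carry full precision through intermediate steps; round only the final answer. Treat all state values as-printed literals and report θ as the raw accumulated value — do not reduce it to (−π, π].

(-2.7944, -18.2760, -0.2869, 3.7300)

after step 1 (δ=-0.38, a=-3.1): (-3.507917, -18.055713, -0.332227, 3.845000)
after step 2 (δ=0.2, a=-2.4): (-3.326179, -18.118415, -0.307870, 3.725000)
after step 3 (δ=0.08, a=-1.8): (-3.148686, -18.174854, -0.298537, 3.635000)
after step 4 (δ=0.34, a=2.0): (-2.974976, -18.228311, -0.258355, 3.735000)
after step 5 (δ=-0.24, a=-0.1): (-2.794423, -18.276024, -0.286918, 3.730000)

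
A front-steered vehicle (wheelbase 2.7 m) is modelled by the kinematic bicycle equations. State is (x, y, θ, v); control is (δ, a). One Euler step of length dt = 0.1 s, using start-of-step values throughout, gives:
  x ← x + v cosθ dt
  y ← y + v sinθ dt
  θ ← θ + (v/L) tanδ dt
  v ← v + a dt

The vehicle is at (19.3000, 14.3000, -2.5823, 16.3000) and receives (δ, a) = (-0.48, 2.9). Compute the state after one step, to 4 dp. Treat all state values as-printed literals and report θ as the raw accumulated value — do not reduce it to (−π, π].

(17.9184, 13.4351, -2.8966, 16.5900)

x' = 19.3000 + 16.3000·cos(-2.5823)·0.1 = 17.9184
y' = 14.3000 + 16.3000·sin(-2.5823)·0.1 = 13.4351
θ' = -2.5823 + (16.3000/2.7)·tan(-0.48)·0.1 = -2.8966
v' = 16.3000 + 2.9000·0.1 = 16.5900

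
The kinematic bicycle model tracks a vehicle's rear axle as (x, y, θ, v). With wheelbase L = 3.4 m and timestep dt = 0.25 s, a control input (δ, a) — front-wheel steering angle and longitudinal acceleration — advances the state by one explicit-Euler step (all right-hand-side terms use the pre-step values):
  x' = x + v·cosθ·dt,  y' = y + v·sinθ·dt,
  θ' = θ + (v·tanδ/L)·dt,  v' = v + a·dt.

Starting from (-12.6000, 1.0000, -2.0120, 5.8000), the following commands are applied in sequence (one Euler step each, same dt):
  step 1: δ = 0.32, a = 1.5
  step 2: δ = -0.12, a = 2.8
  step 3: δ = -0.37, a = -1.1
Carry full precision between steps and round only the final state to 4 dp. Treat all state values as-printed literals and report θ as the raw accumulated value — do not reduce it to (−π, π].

after step 1 (δ=0.32, a=1.5): (-13.219191, -0.311146, -1.870672, 6.175000)
after step 2 (δ=-0.12, a=2.8): (-13.675217, -1.786003, -1.925421, 6.875000)
after step 3 (δ=-0.37, a=-1.1): (-14.272032, -3.397807, -2.121491, 6.600000)

(-14.2720, -3.3978, -2.1215, 6.6000)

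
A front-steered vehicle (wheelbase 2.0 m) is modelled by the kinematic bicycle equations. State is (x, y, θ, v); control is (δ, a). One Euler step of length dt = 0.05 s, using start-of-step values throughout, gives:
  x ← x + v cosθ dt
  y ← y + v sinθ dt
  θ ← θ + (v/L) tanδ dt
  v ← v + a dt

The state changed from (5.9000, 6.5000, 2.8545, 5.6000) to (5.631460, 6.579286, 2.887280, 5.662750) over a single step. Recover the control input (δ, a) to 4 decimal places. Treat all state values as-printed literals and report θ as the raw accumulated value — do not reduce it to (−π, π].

a = (v'−v)/dt = (0.062750)/0.05 = 1.2550
Δθ = θ'−θ = 0.032780;  (v·dt/L) = 5.6000·0.05/2.0 = 0.140000
tan δ = Δθ·L/(v·dt) = 0.234143  →  δ = 0.2300

δ = 0.2300, a = 1.2550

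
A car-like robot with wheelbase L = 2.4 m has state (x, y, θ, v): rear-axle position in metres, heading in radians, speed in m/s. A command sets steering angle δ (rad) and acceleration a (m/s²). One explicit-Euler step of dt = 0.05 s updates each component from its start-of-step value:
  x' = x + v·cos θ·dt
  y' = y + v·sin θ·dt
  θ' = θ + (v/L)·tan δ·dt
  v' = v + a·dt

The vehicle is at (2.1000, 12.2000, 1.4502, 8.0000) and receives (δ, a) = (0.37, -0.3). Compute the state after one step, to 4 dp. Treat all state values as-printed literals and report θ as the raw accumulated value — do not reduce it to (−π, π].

(2.1481, 12.5971, 1.5148, 7.9850)

x' = 2.1000 + 8.0000·cos(1.4502)·0.05 = 2.1481
y' = 12.2000 + 8.0000·sin(1.4502)·0.05 = 12.5971
θ' = 1.4502 + (8.0000/2.4)·tan(0.37)·0.05 = 1.5148
v' = 8.0000 − 0.3000·0.05 = 7.9850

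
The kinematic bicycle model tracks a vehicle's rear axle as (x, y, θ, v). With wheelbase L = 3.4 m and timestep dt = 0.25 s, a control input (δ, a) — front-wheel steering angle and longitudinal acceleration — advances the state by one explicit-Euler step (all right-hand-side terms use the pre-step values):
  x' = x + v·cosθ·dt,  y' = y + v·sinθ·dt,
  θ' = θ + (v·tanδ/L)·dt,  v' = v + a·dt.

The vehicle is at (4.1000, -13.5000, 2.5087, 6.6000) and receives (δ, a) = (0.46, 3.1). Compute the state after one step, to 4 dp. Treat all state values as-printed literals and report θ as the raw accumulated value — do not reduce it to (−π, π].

x' = 4.1000 + 6.6000·cos(2.5087)·0.25 = 2.7696
y' = -13.5000 + 6.6000·sin(2.5087)·0.25 = -12.5241
θ' = 2.5087 + (6.6000/3.4)·tan(0.46)·0.25 = 2.7491
v' = 6.6000 + 3.1000·0.25 = 7.3750

(2.7696, -12.5241, 2.7491, 7.3750)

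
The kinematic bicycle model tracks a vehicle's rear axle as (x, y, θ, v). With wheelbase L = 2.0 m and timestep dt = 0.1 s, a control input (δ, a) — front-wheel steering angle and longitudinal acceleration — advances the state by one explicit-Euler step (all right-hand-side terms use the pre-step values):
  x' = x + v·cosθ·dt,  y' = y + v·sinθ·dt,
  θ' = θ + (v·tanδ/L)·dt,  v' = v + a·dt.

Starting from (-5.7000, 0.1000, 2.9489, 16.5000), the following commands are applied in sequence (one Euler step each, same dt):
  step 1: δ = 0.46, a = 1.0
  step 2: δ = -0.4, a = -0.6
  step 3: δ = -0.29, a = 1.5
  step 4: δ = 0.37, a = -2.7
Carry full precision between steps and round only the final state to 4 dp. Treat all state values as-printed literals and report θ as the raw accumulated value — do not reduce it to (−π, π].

after step 1 (δ=0.46, a=1.0): (-7.319462, 0.415979, 3.357645, 16.600000)
after step 2 (δ=-0.4, a=-0.6): (-8.940869, 0.060115, 3.006727, 16.540000)
after step 3 (δ=-0.29, a=1.5): (-10.579850, 0.282508, 2.759939, 16.690000)
after step 4 (δ=0.37, a=-2.7): (-12.128766, 0.904136, 3.083611, 16.420000)

(-12.1288, 0.9041, 3.0836, 16.4200)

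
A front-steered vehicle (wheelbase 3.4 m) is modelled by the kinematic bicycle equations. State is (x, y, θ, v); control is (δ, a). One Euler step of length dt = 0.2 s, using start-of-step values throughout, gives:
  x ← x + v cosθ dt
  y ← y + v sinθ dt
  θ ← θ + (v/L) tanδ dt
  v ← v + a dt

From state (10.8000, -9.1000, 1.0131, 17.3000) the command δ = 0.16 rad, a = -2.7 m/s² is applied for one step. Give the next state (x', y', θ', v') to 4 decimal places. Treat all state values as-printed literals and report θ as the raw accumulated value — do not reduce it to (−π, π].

(12.6311, -6.1643, 1.1773, 16.7600)

x' = 10.8000 + 17.3000·cos(1.0131)·0.2 = 12.6311
y' = -9.1000 + 17.3000·sin(1.0131)·0.2 = -6.1643
θ' = 1.0131 + (17.3000/3.4)·tan(0.16)·0.2 = 1.1773
v' = 17.3000 − 2.7000·0.2 = 16.7600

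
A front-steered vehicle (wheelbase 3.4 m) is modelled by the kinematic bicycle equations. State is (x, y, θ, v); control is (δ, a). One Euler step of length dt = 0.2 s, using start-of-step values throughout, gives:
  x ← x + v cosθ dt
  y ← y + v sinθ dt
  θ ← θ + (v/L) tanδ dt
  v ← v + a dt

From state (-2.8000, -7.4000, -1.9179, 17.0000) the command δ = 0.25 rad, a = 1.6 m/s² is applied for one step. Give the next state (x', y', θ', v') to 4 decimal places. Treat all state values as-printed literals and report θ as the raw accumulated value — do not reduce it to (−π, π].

x' = -2.8000 + 17.0000·cos(-1.9179)·0.2 = -3.9566
y' = -7.4000 + 17.0000·sin(-1.9179)·0.2 = -10.5972
θ' = -1.9179 + (17.0000/3.4)·tan(0.25)·0.2 = -1.6626
v' = 17.0000 + 1.6000·0.2 = 17.3200

(-3.9566, -10.5972, -1.6626, 17.3200)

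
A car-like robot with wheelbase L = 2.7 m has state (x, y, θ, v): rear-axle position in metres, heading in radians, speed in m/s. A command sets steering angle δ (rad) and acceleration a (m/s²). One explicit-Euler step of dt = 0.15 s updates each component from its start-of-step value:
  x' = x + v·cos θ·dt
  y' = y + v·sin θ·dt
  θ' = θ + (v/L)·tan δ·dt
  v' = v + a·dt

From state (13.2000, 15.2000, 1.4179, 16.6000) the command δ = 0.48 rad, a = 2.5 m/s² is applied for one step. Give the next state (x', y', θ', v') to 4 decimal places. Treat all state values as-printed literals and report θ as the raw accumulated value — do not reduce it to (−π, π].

(13.5792, 17.6610, 1.8980, 16.9750)

x' = 13.2000 + 16.6000·cos(1.4179)·0.15 = 13.5792
y' = 15.2000 + 16.6000·sin(1.4179)·0.15 = 17.6610
θ' = 1.4179 + (16.6000/2.7)·tan(0.48)·0.15 = 1.8980
v' = 16.6000 + 2.5000·0.15 = 16.9750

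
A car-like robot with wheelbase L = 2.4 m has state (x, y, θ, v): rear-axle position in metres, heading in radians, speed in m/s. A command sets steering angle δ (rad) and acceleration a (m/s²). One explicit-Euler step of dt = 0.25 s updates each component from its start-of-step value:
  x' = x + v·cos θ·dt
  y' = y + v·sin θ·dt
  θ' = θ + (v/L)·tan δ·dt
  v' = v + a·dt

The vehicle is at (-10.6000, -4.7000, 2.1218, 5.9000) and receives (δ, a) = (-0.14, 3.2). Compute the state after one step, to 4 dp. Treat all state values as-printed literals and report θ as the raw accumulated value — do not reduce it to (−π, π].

x' = -10.6000 + 5.9000·cos(2.1218)·0.25 = -11.3722
y' = -4.7000 + 5.9000·sin(2.1218)·0.25 = -3.4433
θ' = 2.1218 + (5.9000/2.4)·tan(-0.14)·0.25 = 2.0352
v' = 5.9000 + 3.2000·0.25 = 6.7000

(-11.3722, -3.4433, 2.0352, 6.7000)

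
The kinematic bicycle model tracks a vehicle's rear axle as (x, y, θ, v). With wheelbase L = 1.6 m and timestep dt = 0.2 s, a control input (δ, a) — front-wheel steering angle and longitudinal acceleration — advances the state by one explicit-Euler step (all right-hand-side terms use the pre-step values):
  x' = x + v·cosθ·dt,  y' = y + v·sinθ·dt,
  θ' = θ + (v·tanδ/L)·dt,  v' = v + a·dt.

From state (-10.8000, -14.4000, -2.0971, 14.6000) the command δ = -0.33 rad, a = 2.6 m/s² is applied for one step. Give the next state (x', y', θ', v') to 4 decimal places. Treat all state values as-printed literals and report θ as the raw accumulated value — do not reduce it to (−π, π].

x' = -10.8000 + 14.6000·cos(-2.0971)·0.2 = -12.2668
y' = -14.4000 + 14.6000·sin(-2.0971)·0.2 = -16.9248
θ' = -2.0971 + (14.6000/1.6)·tan(-0.33)·0.2 = -2.7222
v' = 14.6000 + 2.6000·0.2 = 15.1200

(-12.2668, -16.9248, -2.7222, 15.1200)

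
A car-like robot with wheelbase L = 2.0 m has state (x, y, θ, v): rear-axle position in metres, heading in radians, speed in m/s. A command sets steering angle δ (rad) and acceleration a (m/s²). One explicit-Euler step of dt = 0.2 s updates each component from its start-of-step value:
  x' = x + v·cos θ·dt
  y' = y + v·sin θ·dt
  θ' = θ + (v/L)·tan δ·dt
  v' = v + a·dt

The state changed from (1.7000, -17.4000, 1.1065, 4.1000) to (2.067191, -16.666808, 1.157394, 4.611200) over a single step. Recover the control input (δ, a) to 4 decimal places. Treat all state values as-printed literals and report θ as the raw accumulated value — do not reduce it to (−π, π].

δ = 0.1235, a = 2.5560

a = (v'−v)/dt = (0.511200)/0.2 = 2.5560
Δθ = θ'−θ = 0.050894;  (v·dt/L) = 4.1000·0.2/2.0 = 0.410000
tan δ = Δθ·L/(v·dt) = 0.124132  →  δ = 0.1235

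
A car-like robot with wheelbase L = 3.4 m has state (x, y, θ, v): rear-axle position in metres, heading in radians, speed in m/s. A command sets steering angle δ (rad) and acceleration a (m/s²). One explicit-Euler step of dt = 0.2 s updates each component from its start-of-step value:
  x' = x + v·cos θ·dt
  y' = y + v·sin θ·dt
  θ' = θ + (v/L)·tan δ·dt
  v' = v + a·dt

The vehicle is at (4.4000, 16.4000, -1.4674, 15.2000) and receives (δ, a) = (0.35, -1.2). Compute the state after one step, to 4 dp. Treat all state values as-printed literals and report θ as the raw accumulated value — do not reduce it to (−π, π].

x' = 4.4000 + 15.2000·cos(-1.4674)·0.2 = 4.7138
y' = 16.4000 + 15.2000·sin(-1.4674)·0.2 = 13.3762
θ' = -1.4674 + (15.2000/3.4)·tan(0.35)·0.2 = -1.1410
v' = 15.2000 − 1.2000·0.2 = 14.9600

(4.7138, 13.3762, -1.1410, 14.9600)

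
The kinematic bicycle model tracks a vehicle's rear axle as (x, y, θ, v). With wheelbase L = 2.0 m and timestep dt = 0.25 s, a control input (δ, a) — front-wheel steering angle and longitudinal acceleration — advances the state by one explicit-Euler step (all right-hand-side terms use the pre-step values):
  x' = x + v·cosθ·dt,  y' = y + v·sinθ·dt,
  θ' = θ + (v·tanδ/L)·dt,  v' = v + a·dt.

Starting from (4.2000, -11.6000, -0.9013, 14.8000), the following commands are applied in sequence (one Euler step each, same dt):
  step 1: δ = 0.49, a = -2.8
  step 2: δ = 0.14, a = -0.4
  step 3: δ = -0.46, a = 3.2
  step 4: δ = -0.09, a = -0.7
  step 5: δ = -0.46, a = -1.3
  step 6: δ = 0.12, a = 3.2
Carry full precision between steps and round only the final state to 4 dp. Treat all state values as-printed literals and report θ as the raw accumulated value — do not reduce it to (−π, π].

after step 1 (δ=0.49, a=-2.8): (6.496187, -14.501297, 0.085468, 14.100000)
after step 2 (δ=0.14, a=-0.4): (10.008320, -14.200389, 0.333843, 14.000000)
after step 3 (δ=-0.46, a=3.2): (13.315086, -13.053522, -0.533192, 14.800000)
after step 4 (δ=-0.09, a=-0.7): (16.501484, -14.934177, -0.700143, 14.625000)
after step 5 (δ=-0.46, a=-1.3): (19.297600, -17.289999, -1.605886, 14.300000)
after step 6 (δ=0.12, a=3.2): (19.172182, -20.862799, -1.390350, 15.100000)

(19.1722, -20.8628, -1.3904, 15.1000)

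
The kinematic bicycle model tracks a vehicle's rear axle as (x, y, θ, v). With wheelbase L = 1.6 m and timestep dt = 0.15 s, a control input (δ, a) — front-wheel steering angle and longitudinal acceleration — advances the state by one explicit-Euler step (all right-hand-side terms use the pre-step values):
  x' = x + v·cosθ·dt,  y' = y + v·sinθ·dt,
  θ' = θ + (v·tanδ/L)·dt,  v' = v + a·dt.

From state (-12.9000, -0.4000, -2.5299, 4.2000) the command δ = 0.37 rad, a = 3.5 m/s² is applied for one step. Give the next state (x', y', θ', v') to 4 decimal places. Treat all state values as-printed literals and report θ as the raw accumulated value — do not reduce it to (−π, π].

(-13.4158, -0.7618, -2.3772, 4.7250)

x' = -12.9000 + 4.2000·cos(-2.5299)·0.15 = -13.4158
y' = -0.4000 + 4.2000·sin(-2.5299)·0.15 = -0.7618
θ' = -2.5299 + (4.2000/1.6)·tan(0.37)·0.15 = -2.3772
v' = 4.2000 + 3.5000·0.15 = 4.7250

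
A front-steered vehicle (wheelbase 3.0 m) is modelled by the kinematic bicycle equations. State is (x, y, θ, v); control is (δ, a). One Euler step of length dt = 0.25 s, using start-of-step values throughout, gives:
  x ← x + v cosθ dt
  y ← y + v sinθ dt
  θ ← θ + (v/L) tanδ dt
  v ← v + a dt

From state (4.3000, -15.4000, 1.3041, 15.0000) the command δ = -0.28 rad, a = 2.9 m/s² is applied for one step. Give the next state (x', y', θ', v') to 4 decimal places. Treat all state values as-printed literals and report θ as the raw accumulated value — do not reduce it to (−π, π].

(5.2883, -11.7826, 0.9447, 15.7250)

x' = 4.3000 + 15.0000·cos(1.3041)·0.25 = 5.2883
y' = -15.4000 + 15.0000·sin(1.3041)·0.25 = -11.7826
θ' = 1.3041 + (15.0000/3.0)·tan(-0.28)·0.25 = 0.9447
v' = 15.0000 + 2.9000·0.25 = 15.7250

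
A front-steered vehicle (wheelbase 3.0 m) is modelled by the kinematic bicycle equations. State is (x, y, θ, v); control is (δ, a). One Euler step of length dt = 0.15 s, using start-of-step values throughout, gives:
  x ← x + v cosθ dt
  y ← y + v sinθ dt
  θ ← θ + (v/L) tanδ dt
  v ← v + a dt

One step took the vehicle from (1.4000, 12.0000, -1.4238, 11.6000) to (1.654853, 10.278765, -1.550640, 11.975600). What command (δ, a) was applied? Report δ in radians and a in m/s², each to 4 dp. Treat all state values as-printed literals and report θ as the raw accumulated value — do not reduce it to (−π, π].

δ = -0.2153, a = 2.5040

a = (v'−v)/dt = (0.375600)/0.15 = 2.5040
Δθ = θ'−θ = -0.126840;  (v·dt/L) = 11.6000·0.15/3.0 = 0.580000
tan δ = Δθ·L/(v·dt) = -0.218690  →  δ = -0.2153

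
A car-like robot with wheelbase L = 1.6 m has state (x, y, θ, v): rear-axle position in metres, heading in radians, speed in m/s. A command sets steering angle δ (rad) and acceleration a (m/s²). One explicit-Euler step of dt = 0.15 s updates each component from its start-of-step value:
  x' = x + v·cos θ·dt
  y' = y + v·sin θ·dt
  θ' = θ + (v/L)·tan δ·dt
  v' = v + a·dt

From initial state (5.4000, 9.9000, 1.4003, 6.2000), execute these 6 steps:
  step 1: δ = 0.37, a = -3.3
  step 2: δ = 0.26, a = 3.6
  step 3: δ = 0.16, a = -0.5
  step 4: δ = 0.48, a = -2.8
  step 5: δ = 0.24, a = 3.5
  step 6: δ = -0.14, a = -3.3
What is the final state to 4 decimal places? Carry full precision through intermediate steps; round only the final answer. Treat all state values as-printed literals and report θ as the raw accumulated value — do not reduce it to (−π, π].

after step 1 (δ=0.37, a=-3.3): (5.557794, 10.816516, 1.625745, 5.705000)
after step 2 (δ=0.26, a=3.6): (5.510795, 11.670974, 1.768025, 6.245000)
after step 3 (δ=0.16, a=-0.5): (5.327237, 12.589564, 1.862508, 6.170000)
after step 4 (δ=0.48, a=-2.8): (5.061070, 13.475964, 2.163649, 5.750000)
after step 5 (δ=0.24, a=3.5): (4.579166, 14.191279, 2.295566, 6.275000)
after step 6 (δ=-0.14, a=-3.3): (3.955152, 14.895947, 2.212665, 5.780000)

(3.9552, 14.8959, 2.2127, 5.7800)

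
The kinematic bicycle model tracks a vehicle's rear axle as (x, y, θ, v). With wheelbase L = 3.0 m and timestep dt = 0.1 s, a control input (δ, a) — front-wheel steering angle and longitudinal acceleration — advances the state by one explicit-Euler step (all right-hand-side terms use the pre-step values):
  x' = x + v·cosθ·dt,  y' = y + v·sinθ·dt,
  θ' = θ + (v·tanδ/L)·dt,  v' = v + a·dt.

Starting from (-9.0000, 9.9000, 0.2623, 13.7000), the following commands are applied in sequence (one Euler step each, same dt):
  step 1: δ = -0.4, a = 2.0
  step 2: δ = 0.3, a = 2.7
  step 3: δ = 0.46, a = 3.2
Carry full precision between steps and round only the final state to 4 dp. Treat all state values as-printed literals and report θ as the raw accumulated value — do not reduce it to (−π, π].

(-4.9051, 10.6503, 0.4466, 14.4900)

after step 1 (δ=-0.4, a=2.0): (-7.676859, 10.255245, 0.069224, 13.900000)
after step 2 (δ=0.3, a=2.7): (-6.290188, 10.351390, 0.212550, 14.170000)
after step 3 (δ=0.46, a=3.2): (-4.905076, 10.650311, 0.446567, 14.490000)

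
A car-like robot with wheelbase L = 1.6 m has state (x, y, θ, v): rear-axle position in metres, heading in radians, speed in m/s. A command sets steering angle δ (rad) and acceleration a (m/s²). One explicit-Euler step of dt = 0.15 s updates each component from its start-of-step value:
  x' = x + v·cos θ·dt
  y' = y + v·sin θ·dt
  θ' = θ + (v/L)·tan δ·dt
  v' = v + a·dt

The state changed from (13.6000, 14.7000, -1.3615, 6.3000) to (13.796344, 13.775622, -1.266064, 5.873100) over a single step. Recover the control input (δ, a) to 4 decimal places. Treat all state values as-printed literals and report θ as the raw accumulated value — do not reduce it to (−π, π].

δ = 0.1602, a = -2.8460

a = (v'−v)/dt = (-0.426900)/0.15 = -2.8460
Δθ = θ'−θ = 0.095436;  (v·dt/L) = 6.3000·0.15/1.6 = 0.590625
tan δ = Δθ·L/(v·dt) = 0.161585  →  δ = 0.1602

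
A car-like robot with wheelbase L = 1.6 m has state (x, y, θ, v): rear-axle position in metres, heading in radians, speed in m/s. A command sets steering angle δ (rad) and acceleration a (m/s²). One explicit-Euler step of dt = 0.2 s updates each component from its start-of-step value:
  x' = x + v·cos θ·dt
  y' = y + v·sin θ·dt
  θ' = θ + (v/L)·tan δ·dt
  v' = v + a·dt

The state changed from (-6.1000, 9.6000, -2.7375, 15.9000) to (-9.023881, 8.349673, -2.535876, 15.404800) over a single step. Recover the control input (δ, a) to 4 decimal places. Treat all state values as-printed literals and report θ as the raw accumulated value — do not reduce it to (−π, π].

δ = 0.1011, a = -2.4760

a = (v'−v)/dt = (-0.495200)/0.2 = -2.4760
Δθ = θ'−θ = 0.201624;  (v·dt/L) = 15.9000·0.2/1.6 = 1.987500
tan δ = Δθ·L/(v·dt) = 0.101446  →  δ = 0.1011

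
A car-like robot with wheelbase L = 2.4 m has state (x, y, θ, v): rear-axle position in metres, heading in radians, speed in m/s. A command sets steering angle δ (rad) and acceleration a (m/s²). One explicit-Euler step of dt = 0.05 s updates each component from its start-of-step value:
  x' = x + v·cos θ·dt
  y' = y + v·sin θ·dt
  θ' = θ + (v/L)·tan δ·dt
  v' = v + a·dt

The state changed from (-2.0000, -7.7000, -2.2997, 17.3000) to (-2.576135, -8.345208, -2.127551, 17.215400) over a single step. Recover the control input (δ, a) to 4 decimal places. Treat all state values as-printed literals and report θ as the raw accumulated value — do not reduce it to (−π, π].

δ = 0.4456, a = -1.6920

a = (v'−v)/dt = (-0.084600)/0.05 = -1.6920
Δθ = θ'−θ = 0.172149;  (v·dt/L) = 17.3000·0.05/2.4 = 0.360417
tan δ = Δθ·L/(v·dt) = 0.477639  →  δ = 0.4456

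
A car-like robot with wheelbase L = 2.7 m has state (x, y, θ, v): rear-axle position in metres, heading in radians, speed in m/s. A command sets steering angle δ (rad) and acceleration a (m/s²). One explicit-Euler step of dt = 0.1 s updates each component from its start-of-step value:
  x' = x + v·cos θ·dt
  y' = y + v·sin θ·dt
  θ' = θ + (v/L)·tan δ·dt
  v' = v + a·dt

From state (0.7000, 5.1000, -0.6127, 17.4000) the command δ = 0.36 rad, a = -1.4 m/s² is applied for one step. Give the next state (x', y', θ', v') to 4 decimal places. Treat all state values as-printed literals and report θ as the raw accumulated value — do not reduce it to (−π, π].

(2.1235, 4.0994, -0.3701, 17.2600)

x' = 0.7000 + 17.4000·cos(-0.6127)·0.1 = 2.1235
y' = 5.1000 + 17.4000·sin(-0.6127)·0.1 = 4.0994
θ' = -0.6127 + (17.4000/2.7)·tan(0.36)·0.1 = -0.3701
v' = 17.4000 − 1.4000·0.1 = 17.2600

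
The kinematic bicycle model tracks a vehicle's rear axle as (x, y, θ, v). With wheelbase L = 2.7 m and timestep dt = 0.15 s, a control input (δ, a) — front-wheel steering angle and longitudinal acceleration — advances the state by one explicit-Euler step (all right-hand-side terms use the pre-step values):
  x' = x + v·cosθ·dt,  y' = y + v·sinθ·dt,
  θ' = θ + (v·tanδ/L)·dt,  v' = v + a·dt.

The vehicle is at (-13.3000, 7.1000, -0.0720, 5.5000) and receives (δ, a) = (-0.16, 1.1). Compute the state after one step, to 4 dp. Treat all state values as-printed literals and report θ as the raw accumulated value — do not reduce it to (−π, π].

x' = -13.3000 + 5.5000·cos(-0.0720)·0.15 = -12.4771
y' = 7.1000 + 5.5000·sin(-0.0720)·0.15 = 7.0407
θ' = -0.0720 + (5.5000/2.7)·tan(-0.16)·0.15 = -0.1213
v' = 5.5000 + 1.1000·0.15 = 5.6650

(-12.4771, 7.0407, -0.1213, 5.6650)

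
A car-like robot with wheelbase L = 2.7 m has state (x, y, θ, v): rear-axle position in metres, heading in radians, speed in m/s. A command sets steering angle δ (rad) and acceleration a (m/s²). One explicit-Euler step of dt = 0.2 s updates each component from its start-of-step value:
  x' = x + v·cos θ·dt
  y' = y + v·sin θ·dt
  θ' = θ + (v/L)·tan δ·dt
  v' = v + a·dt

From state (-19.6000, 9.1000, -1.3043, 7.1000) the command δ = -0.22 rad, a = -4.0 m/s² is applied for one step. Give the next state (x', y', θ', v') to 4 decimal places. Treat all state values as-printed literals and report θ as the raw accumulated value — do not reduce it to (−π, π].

x' = -19.6000 + 7.1000·cos(-1.3043)·0.2 = -19.2260
y' = 9.1000 + 7.1000·sin(-1.3043)·0.2 = 7.7301
θ' = -1.3043 + (7.1000/2.7)·tan(-0.22)·0.2 = -1.4219
v' = 7.1000 − 4.0000·0.2 = 6.3000

(-19.2260, 7.7301, -1.4219, 6.3000)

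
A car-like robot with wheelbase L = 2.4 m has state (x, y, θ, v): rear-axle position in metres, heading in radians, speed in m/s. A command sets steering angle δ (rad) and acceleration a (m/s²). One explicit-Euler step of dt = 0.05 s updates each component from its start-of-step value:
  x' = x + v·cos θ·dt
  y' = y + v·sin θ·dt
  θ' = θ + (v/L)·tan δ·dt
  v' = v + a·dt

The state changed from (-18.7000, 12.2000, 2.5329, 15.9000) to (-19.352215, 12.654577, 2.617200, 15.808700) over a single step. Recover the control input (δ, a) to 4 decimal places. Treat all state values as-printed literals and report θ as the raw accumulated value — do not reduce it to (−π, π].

a = (v'−v)/dt = (-0.091300)/0.05 = -1.8260
Δθ = θ'−θ = 0.084300;  (v·dt/L) = 15.9000·0.05/2.4 = 0.331250
tan δ = Δθ·L/(v·dt) = 0.254491  →  δ = 0.2492

δ = 0.2492, a = -1.8260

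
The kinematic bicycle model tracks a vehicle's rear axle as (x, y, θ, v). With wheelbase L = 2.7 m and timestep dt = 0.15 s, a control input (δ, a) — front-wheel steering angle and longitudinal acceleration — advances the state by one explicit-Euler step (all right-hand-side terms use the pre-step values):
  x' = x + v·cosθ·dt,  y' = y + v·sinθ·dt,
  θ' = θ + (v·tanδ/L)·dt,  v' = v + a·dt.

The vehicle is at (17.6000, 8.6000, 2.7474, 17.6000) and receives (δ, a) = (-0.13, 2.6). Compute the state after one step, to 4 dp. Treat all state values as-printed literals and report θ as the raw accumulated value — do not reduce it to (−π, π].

x' = 17.6000 + 17.6000·cos(2.7474)·0.15 = 15.1625
y' = 8.6000 + 17.6000·sin(2.7474)·0.15 = 9.6139
θ' = 2.7474 + (17.6000/2.7)·tan(-0.13)·0.15 = 2.6196
v' = 17.6000 + 2.6000·0.15 = 17.9900

(15.1625, 9.6139, 2.6196, 17.9900)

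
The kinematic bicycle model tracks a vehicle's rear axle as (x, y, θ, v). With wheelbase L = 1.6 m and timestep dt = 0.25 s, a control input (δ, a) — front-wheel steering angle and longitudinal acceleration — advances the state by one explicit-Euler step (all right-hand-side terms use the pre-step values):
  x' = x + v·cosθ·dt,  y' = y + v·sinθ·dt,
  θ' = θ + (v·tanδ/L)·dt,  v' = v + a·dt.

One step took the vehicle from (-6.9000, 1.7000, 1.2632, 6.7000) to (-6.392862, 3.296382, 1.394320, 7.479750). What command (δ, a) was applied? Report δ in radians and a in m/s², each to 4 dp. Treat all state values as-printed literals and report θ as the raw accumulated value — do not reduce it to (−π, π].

δ = 0.1246, a = 3.1190

a = (v'−v)/dt = (0.779750)/0.25 = 3.1190
Δθ = θ'−θ = 0.131120;  (v·dt/L) = 6.7000·0.25/1.6 = 1.046875
tan δ = Δθ·L/(v·dt) = 0.125249  →  δ = 0.1246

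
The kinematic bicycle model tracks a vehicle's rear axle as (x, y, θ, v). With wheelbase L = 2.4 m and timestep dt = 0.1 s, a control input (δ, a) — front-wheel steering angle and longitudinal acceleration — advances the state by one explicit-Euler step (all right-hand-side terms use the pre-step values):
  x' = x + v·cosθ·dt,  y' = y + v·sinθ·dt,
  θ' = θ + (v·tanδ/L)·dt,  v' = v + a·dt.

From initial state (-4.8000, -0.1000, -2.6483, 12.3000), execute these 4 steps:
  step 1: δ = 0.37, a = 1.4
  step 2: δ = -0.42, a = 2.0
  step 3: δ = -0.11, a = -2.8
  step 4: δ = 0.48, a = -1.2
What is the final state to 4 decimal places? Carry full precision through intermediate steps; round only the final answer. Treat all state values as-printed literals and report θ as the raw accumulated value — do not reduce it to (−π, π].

after step 1 (δ=0.37, a=1.4): (-5.883358, -0.682440, -2.449520, 12.440000)
after step 2 (δ=-0.42, a=2.0): (-6.841144, -1.476279, -2.680994, 12.640000)
after step 3 (δ=-0.11, a=-2.8): (-7.973418, -2.038108, -2.739162, 12.360000)
after step 4 (δ=0.48, a=-1.2): (-9.110676, -2.522195, -2.471047, 12.240000)

(-9.1107, -2.5222, -2.4710, 12.2400)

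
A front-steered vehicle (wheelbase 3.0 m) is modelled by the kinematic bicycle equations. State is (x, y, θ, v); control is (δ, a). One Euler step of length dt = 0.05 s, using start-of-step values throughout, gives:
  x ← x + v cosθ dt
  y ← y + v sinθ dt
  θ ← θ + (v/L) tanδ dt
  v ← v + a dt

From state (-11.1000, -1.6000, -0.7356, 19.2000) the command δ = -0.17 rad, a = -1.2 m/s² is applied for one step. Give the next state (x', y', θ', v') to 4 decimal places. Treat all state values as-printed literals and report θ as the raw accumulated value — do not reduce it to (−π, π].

(-10.3882, -2.2442, -0.7905, 19.1400)

x' = -11.1000 + 19.2000·cos(-0.7356)·0.05 = -10.3882
y' = -1.6000 + 19.2000·sin(-0.7356)·0.05 = -2.2442
θ' = -0.7356 + (19.2000/3.0)·tan(-0.17)·0.05 = -0.7905
v' = 19.2000 − 1.2000·0.05 = 19.1400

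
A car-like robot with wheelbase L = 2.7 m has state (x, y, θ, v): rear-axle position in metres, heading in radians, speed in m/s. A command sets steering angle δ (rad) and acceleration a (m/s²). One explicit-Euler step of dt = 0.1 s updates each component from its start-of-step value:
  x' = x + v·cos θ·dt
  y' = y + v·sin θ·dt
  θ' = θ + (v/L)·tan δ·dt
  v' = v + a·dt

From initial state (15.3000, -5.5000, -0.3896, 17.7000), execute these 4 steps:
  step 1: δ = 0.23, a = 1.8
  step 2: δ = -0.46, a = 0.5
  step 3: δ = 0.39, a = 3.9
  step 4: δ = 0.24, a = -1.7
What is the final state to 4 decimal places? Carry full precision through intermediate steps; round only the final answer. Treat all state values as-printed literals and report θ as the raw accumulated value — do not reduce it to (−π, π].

(21.9457, -8.0753, -0.1252, 18.1500)

after step 1 (δ=0.23, a=1.8): (16.937358, -6.172279, -0.236106, 17.880000)
after step 2 (δ=-0.46, a=0.5): (18.675752, -6.590525, -0.564203, 17.930000)
after step 3 (δ=0.39, a=3.9): (20.190864, -7.549318, -0.291232, 18.320000)
after step 4 (δ=0.24, a=-1.7): (21.945720, -8.075346, -0.125187, 18.150000)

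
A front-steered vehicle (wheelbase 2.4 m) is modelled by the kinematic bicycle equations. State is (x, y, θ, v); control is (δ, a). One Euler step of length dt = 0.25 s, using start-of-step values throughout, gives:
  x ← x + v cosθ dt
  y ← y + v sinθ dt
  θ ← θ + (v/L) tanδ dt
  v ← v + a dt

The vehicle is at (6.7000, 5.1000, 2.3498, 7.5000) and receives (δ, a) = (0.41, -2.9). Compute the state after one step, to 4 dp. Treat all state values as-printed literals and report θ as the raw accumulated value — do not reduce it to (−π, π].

(5.3827, 6.4343, 2.6894, 6.7750)

x' = 6.7000 + 7.5000·cos(2.3498)·0.25 = 5.3827
y' = 5.1000 + 7.5000·sin(2.3498)·0.25 = 6.4343
θ' = 2.3498 + (7.5000/2.4)·tan(0.41)·0.25 = 2.6894
v' = 7.5000 − 2.9000·0.25 = 6.7750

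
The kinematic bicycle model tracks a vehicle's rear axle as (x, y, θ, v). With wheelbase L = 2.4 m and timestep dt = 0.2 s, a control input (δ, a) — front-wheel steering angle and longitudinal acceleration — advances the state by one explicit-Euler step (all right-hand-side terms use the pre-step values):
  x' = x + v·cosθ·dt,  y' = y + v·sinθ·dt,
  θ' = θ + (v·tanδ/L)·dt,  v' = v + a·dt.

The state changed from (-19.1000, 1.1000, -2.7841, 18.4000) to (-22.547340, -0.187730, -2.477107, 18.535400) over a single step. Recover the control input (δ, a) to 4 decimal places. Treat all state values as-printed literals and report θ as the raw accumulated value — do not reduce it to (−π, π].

a = (v'−v)/dt = (0.135400)/0.2 = 0.6770
Δθ = θ'−θ = 0.306993;  (v·dt/L) = 18.4000·0.2/2.4 = 1.533333
tan δ = Δθ·L/(v·dt) = 0.200213  →  δ = 0.1976

δ = 0.1976, a = 0.6770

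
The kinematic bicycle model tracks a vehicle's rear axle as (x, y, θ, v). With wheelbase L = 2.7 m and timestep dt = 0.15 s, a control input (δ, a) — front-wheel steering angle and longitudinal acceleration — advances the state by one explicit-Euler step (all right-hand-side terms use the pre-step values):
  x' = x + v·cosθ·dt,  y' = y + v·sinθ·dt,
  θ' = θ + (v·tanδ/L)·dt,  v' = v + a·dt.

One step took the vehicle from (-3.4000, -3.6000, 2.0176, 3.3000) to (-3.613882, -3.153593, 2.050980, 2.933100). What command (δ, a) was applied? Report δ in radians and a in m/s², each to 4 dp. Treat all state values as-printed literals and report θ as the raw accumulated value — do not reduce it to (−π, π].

a = (v'−v)/dt = (-0.366900)/0.15 = -2.4460
Δθ = θ'−θ = 0.033380;  (v·dt/L) = 3.3000·0.15/2.7 = 0.183333
tan δ = Δθ·L/(v·dt) = 0.182073  →  δ = 0.1801

δ = 0.1801, a = -2.4460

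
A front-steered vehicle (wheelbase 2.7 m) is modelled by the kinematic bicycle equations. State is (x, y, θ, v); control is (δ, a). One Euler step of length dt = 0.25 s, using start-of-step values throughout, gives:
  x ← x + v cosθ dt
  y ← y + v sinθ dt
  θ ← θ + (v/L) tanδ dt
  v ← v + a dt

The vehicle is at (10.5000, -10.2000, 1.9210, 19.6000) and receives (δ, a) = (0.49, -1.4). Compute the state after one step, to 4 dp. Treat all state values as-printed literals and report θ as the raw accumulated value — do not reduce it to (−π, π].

x' = 10.5000 + 19.6000·cos(1.9210)·0.25 = 8.8189
y' = -10.2000 + 19.6000·sin(1.9210)·0.25 = -5.5974
θ' = 1.9210 + (19.6000/2.7)·tan(0.49)·0.25 = 2.8890
v' = 19.6000 − 1.4000·0.25 = 19.2500

(8.8189, -5.5974, 2.8890, 19.2500)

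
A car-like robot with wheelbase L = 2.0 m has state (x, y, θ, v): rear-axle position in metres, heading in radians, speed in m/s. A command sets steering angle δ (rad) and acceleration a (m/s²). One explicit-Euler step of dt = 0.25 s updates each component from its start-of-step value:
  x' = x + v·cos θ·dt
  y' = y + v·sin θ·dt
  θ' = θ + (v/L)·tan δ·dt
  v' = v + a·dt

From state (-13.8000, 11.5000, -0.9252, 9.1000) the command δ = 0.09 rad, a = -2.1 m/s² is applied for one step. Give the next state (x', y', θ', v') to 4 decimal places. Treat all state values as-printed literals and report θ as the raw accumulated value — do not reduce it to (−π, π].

(-12.4312, 9.6829, -0.8225, 8.5750)

x' = -13.8000 + 9.1000·cos(-0.9252)·0.25 = -12.4312
y' = 11.5000 + 9.1000·sin(-0.9252)·0.25 = 9.6829
θ' = -0.9252 + (9.1000/2.0)·tan(0.09)·0.25 = -0.8225
v' = 9.1000 − 2.1000·0.25 = 8.5750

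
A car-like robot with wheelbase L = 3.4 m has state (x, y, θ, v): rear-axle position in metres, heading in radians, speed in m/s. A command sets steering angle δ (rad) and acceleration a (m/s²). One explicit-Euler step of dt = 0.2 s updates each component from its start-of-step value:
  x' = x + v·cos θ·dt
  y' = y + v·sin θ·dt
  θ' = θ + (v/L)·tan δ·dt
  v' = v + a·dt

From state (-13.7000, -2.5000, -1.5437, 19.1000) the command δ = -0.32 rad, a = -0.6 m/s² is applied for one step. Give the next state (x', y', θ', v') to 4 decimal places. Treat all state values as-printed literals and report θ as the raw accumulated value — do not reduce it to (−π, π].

(-13.5965, -6.3186, -1.9160, 18.9800)

x' = -13.7000 + 19.1000·cos(-1.5437)·0.2 = -13.5965
y' = -2.5000 + 19.1000·sin(-1.5437)·0.2 = -6.3186
θ' = -1.5437 + (19.1000/3.4)·tan(-0.32)·0.2 = -1.9160
v' = 19.1000 − 0.6000·0.2 = 18.9800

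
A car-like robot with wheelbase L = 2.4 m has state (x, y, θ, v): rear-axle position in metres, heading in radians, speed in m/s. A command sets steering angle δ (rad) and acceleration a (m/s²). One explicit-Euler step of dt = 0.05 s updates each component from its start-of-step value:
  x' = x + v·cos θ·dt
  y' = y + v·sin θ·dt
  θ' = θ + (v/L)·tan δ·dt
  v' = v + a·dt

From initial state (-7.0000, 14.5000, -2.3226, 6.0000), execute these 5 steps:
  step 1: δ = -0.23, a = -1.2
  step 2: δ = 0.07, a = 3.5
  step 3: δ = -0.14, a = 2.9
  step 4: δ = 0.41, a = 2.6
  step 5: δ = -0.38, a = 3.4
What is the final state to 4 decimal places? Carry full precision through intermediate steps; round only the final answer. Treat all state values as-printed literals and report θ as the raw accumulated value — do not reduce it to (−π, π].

after step 1 (δ=-0.23, a=-1.2): (-7.204887, 14.280863, -2.351868, 5.940000)
after step 2 (δ=0.07, a=3.5): (-7.413987, 14.069945, -2.343191, 6.115000)
after step 3 (δ=-0.14, a=2.9): (-7.627356, 13.850954, -2.361144, 6.260000)
after step 4 (δ=0.41, a=2.6): (-7.849773, 13.630728, -2.304461, 6.390000)
after step 5 (δ=-0.38, a=3.4): (-8.063709, 13.393427, -2.357633, 6.560000)

(-8.0637, 13.3934, -2.3576, 6.5600)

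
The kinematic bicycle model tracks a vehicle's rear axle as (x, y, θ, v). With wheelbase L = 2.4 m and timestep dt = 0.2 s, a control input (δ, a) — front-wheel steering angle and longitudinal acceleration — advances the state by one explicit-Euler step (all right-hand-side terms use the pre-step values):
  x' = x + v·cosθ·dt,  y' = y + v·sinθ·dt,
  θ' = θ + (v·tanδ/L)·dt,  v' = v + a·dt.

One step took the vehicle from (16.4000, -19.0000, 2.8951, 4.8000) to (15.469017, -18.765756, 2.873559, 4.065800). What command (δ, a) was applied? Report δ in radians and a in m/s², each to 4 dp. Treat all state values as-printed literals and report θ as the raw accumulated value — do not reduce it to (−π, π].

δ = -0.0538, a = -3.6710

a = (v'−v)/dt = (-0.734200)/0.2 = -3.6710
Δθ = θ'−θ = -0.021541;  (v·dt/L) = 4.8000·0.2/2.4 = 0.400000
tan δ = Δθ·L/(v·dt) = -0.053852  →  δ = -0.0538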